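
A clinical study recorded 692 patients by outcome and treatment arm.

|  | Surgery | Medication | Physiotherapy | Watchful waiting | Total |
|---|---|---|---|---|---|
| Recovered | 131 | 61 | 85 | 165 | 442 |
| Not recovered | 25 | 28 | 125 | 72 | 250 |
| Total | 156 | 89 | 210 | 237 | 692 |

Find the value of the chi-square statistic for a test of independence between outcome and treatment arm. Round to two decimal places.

Grand total N = 692.
Expected counts (row total × column total / N):
  Recovered, Surgery: 442×156/692 = 99.642
  Recovered, Medication: 442×89/692 = 56.847
  Recovered, Physiotherapy: 442×210/692 = 134.133
  Recovered, Watchful waiting: 442×237/692 = 151.379
  Not recovered, Surgery: 250×156/692 = 56.358
  Not recovered, Medication: 250×89/692 = 32.153
  Not recovered, Physiotherapy: 250×210/692 = 75.867
  Not recovered, Watchful waiting: 250×237/692 = 85.621
Contributions (O − E)²/E:
  (131 − 99.642)²/99.642 = 9.8686
  (61 − 56.847)²/56.847 = 0.3034
  (85 − 134.133)²/134.133 = 17.9974
  (165 − 151.379)²/151.379 = 1.2256
  (25 − 56.358)²/56.358 = 17.4478
  (28 − 32.153)²/32.153 = 0.5364
  (125 − 75.867)²/75.867 = 31.8195
  (72 − 85.621)²/85.621 = 2.1669
χ² = 9.8686 + 0.3034 + 17.9974 + 1.2256 + 17.4478 + 0.5364 + 31.8195 + 2.1669 = 81.37

81.37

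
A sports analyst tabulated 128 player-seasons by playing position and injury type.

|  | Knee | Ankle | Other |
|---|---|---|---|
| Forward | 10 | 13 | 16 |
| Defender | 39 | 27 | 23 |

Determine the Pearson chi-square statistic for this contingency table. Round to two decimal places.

4.47

Row totals: 39, 89. Column totals: 49, 40, 39. Grand total N = 128.
Expected counts (row total × column total / N):
  Forward, Knee: 39×49/128 = 14.930
  Forward, Ankle: 39×40/128 = 12.188
  Forward, Other: 39×39/128 = 11.883
  Defender, Knee: 89×49/128 = 34.070
  Defender, Ankle: 89×40/128 = 27.812
  Defender, Other: 89×39/128 = 27.117
Contributions (O − E)²/E:
  (10 − 14.930)²/14.930 = 1.6279
  (13 − 12.188)²/12.188 = 0.0541
  (16 − 11.883)²/11.883 = 1.4264
  (39 − 34.070)²/34.070 = 0.7134
  (27 − 27.812)²/27.812 = 0.0237
  (23 − 27.117)²/27.117 = 0.6251
χ² = 1.6279 + 0.0541 + 1.4264 + 0.7134 + 0.0237 + 0.6251 = 4.47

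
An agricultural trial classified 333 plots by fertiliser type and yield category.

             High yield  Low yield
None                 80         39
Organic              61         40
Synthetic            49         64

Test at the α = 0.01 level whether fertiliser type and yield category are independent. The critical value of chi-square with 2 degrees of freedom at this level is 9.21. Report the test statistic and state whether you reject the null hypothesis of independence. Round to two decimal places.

Row totals: 119, 101, 113. Column totals: 190, 143. Grand total N = 333.
Expected counts (row total × column total / N):
  None, High yield: 119×190/333 = 67.898
  None, Low yield: 119×143/333 = 51.102
  Organic, High yield: 101×190/333 = 57.628
  Organic, Low yield: 101×143/333 = 43.372
  Synthetic, High yield: 113×190/333 = 64.474
  Synthetic, Low yield: 113×143/333 = 48.526
Contributions (O − E)²/E:
  (80 − 67.898)²/67.898 = 2.1570
  (39 − 51.102)²/51.102 = 2.8660
  (61 − 57.628)²/57.628 = 0.1973
  (40 − 43.372)²/43.372 = 0.2622
  (49 − 64.474)²/64.474 = 3.7138
  (64 − 48.526)²/48.526 = 4.9344
χ² = 2.1570 + 2.8660 + 0.1973 + 0.2622 + 3.7138 + 4.9344 = 14.13
df = (3−1)(2−1) = 2. Since 14.13 > 9.21, reject the null hypothesis of independence at α = 0.01.

14.13; reject H₀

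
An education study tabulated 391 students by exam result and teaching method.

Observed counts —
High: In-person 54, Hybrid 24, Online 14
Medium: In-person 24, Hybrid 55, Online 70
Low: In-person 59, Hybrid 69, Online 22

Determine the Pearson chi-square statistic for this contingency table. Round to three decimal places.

71.821

Row totals: 92, 149, 150. Column totals: 137, 148, 106. Grand total N = 391.
Expected counts (row total × column total / N):
  High, In-person: 92×137/391 = 32.2353
  High, Hybrid: 92×148/391 = 34.8235
  High, Online: 92×106/391 = 24.9412
  Medium, In-person: 149×137/391 = 52.2072
  Medium, Hybrid: 149×148/391 = 56.3990
  Medium, Online: 149×106/391 = 40.3939
  Low, In-person: 150×137/391 = 52.5575
  Low, Hybrid: 150×148/391 = 56.7775
  Low, Online: 150×106/391 = 40.6650
Contributions (O − E)²/E:
  (54 − 32.2353)²/32.2353 = 14.6951
  (24 − 34.8235)²/34.8235 = 3.3641
  (14 − 24.9412)²/24.9412 = 4.7997
  (24 − 52.2072)²/52.2072 = 15.2402
  (55 − 56.3990)²/56.3990 = 0.0347
  (70 − 40.3939)²/40.3939 = 21.6993
  (59 − 52.5575)²/52.5575 = 0.7897
  (69 − 56.7775)²/56.7775 = 2.6311
  (22 − 40.6650)²/40.6650 = 8.5671
χ² = 14.6951 + 3.3641 + 4.7997 + 15.2402 + 0.0347 + 21.6993 + 0.7897 + 2.6311 + 8.5671 = 71.821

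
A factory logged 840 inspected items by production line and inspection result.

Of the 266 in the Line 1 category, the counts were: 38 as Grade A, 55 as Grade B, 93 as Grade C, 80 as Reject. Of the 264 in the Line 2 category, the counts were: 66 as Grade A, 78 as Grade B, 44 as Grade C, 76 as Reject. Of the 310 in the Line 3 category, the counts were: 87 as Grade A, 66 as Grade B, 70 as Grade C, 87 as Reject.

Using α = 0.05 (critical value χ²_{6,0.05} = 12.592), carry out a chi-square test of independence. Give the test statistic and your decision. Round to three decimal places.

Row totals: 266, 264, 310. Column totals: 191, 199, 207, 243. Grand total N = 840.
Expected counts (row total × column total / N):
  Line 1, Grade A: 266×191/840 = 60.4833
  Line 1, Grade B: 266×199/840 = 63.0167
  Line 1, Grade C: 266×207/840 = 65.5500
  Line 1, Reject: 266×243/840 = 76.9500
  Line 2, Grade A: 264×191/840 = 60.0286
  Line 2, Grade B: 264×199/840 = 62.5429
  Line 2, Grade C: 264×207/840 = 65.0571
  Line 2, Reject: 264×243/840 = 76.3714
  Line 3, Grade A: 310×191/840 = 70.4881
  Line 3, Grade B: 310×199/840 = 73.4405
  Line 3, Grade C: 310×207/840 = 76.3929
  Line 3, Reject: 310×243/840 = 89.6786
Contributions (O − E)²/E:
  (38 − 60.4833)²/60.4833 = 8.3577
  (55 − 63.0167)²/63.0167 = 1.0198
  (93 − 65.5500)²/65.5500 = 11.4951
  (80 − 76.9500)²/76.9500 = 0.1209
  (66 − 60.0286)²/60.0286 = 0.5940
  (78 − 62.5429)²/62.5429 = 3.8201
  (44 − 65.0571)²/65.0571 = 6.8156
  (76 − 76.3714)²/76.3714 = 0.0018
  (87 − 70.4881)²/70.4881 = 3.8679
  (66 − 73.4405)²/73.4405 = 0.7538
  (70 − 76.3929)²/76.3929 = 0.5350
  (87 − 89.6786)²/89.6786 = 0.0800
χ² = 8.3577 + 1.0198 + 11.4951 + 0.1209 + 0.5940 + 3.8201 + 6.8156 + 0.0018 + 3.8679 + 0.7538 + 0.5350 + 0.0800 = 37.462
df = (3−1)(4−1) = 6. Since 37.462 > 12.592, reject the null hypothesis of independence at α = 0.05.

37.462; reject H₀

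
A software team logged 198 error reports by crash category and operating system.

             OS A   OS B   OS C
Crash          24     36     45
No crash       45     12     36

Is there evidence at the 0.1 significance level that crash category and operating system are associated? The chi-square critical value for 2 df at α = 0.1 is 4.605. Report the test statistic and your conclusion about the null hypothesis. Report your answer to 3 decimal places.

Row totals: 105, 93. Column totals: 69, 48, 81. Grand total N = 198.
Expected counts (row total × column total / N):
  Crash, OS A: 105×69/198 = 36.5909
  Crash, OS B: 105×48/198 = 25.4545
  Crash, OS C: 105×81/198 = 42.9545
  No crash, OS A: 93×69/198 = 32.4091
  No crash, OS B: 93×48/198 = 22.5455
  No crash, OS C: 93×81/198 = 38.0455
Contributions (O − E)²/E:
  (24 − 36.5909)²/36.5909 = 4.3325
  (36 − 25.4545)²/25.4545 = 4.3689
  (45 − 42.9545)²/42.9545 = 0.0974
  (45 − 32.4091)²/32.4091 = 4.8916
  (12 − 22.5455)²/22.5455 = 4.9326
  (36 − 38.0455)²/38.0455 = 0.1100
χ² = 4.3325 + 4.3689 + 0.0974 + 4.8916 + 4.9326 + 0.1100 = 18.733
df = (2−1)(3−1) = 2. Since 18.733 > 4.605, reject the null hypothesis of independence at α = 0.1.

18.733; reject H₀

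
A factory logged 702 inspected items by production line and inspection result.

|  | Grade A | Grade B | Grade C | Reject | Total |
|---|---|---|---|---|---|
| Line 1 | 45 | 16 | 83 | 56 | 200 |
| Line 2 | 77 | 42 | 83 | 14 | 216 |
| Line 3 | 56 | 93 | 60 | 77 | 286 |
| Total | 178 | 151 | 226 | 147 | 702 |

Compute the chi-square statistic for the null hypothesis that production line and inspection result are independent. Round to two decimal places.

Grand total N = 702.
Expected counts (row total × column total / N):
  Line 1, Grade A: 200×178/702 = 50.712
  Line 1, Grade B: 200×151/702 = 43.020
  Line 1, Grade C: 200×226/702 = 64.387
  Line 1, Reject: 200×147/702 = 41.880
  Line 2, Grade A: 216×178/702 = 54.769
  Line 2, Grade B: 216×151/702 = 46.462
  Line 2, Grade C: 216×226/702 = 69.538
  Line 2, Reject: 216×147/702 = 45.231
  Line 3, Grade A: 286×178/702 = 72.519
  Line 3, Grade B: 286×151/702 = 61.519
  Line 3, Grade C: 286×226/702 = 92.074
  Line 3, Reject: 286×147/702 = 59.889
Contributions (O − E)²/E:
  (45 − 50.712)²/50.712 = 0.6434
  (16 − 43.020)²/43.020 = 16.9707
  (83 − 64.387)²/64.387 = 5.3806
  (56 − 41.880)²/41.880 = 4.7606
  (77 − 54.769)²/54.769 = 9.0237
  (42 − 46.462)²/46.462 = 0.4285
  (83 − 69.538)²/69.538 = 2.6061
  (14 − 45.231)²/45.231 = 21.5643
  (56 − 72.519)²/72.519 = 3.7628
  (93 − 61.519)²/61.519 = 16.1097
  (60 − 92.074)²/92.074 = 11.1730
  (77 − 59.889)²/59.889 = 4.8888
χ² = 0.6434 + 16.9707 + 5.3806 + 4.7606 + 9.0237 + 0.4285 + 2.6061 + 21.5643 + 3.7628 + 16.1097 + 11.1730 + 4.8888 = 97.31

97.31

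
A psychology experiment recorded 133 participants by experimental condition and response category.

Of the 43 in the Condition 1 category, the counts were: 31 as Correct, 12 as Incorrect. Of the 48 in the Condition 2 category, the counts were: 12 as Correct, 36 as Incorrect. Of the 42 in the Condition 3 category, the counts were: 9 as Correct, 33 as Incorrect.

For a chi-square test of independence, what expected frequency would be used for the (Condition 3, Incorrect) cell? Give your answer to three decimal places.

Row total (Condition 3) = 42; column total (Incorrect) = 81; grand total N = 133.
Expected count = (row total × column total) / N = 42 × 81 / 133 = 25.579.

25.579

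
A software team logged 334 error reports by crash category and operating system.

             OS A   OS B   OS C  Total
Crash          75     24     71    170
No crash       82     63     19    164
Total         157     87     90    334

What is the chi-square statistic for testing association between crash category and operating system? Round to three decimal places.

47.747

Grand total N = 334.
Expected counts (row total × column total / N):
  Crash, OS A: 170×157/334 = 79.9102
  Crash, OS B: 170×87/334 = 44.2814
  Crash, OS C: 170×90/334 = 45.8084
  No crash, OS A: 164×157/334 = 77.0898
  No crash, OS B: 164×87/334 = 42.7186
  No crash, OS C: 164×90/334 = 44.1916
Contributions (O − E)²/E:
  (75 − 79.9102)²/79.9102 = 0.3017
  (24 − 44.2814)²/44.2814 = 9.2891
  (71 − 45.8084)²/45.8084 = 13.8537
  (82 − 77.0898)²/77.0898 = 0.3128
  (63 − 42.7186)²/42.7186 = 9.6289
  (19 − 44.1916)²/44.1916 = 14.3606
χ² = 0.3017 + 9.2891 + 13.8537 + 0.3128 + 9.6289 + 14.3606 = 47.747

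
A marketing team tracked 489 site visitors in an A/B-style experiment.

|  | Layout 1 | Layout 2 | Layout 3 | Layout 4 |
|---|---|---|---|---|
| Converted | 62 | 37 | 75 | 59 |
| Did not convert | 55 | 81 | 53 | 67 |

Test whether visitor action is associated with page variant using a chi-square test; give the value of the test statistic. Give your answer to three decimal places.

Row totals: 233, 256. Column totals: 117, 118, 128, 126. Grand total N = 489.
Expected counts (row total × column total / N):
  Converted, Layout 1: 233×117/489 = 55.7485
  Converted, Layout 2: 233×118/489 = 56.2249
  Converted, Layout 3: 233×128/489 = 60.9898
  Converted, Layout 4: 233×126/489 = 60.0368
  Did not convert, Layout 1: 256×117/489 = 61.2515
  Did not convert, Layout 2: 256×118/489 = 61.7751
  Did not convert, Layout 3: 256×128/489 = 67.0102
  Did not convert, Layout 4: 256×126/489 = 65.9632
Contributions (O − E)²/E:
  (62 − 55.7485)²/55.7485 = 0.7010
  (37 − 56.2249)²/56.2249 = 6.5735
  (75 − 60.9898)²/60.9898 = 3.2183
  (59 − 60.0368)²/60.0368 = 0.0179
  (55 − 61.2515)²/61.2515 = 0.6380
  (81 − 61.7751)²/61.7751 = 5.9829
  (53 − 67.0102)²/67.0102 = 2.9292
  (67 − 65.9632)²/65.9632 = 0.0163
χ² = 0.7010 + 6.5735 + 3.2183 + 0.0179 + 0.6380 + 5.9829 + 2.9292 + 0.0163 = 20.077

20.077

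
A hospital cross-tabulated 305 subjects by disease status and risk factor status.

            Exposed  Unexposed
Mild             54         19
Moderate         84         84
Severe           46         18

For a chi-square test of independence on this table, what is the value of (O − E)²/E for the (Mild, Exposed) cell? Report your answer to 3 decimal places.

Row total (Mild) = 73; column total (Exposed) = 184; N = 305.
Expected count E = 73 × 184 / 305 = 44.0393.
Contribution = (O − E)²/E = (54 − 44.0393)² / 44.0393 = 2.253.

2.253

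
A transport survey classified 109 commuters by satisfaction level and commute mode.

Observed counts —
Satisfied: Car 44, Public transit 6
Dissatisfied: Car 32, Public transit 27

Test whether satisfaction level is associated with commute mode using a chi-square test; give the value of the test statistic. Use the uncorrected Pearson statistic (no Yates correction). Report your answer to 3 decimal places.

14.615

Row totals: 50, 59. Column totals: 76, 33. Grand total N = 109.
Expected counts (row total × column total / N):
  Satisfied, Car: 50×76/109 = 34.8624
  Satisfied, Public transit: 50×33/109 = 15.1376
  Dissatisfied, Car: 59×76/109 = 41.1376
  Dissatisfied, Public transit: 59×33/109 = 17.8624
Contributions (O − E)²/E:
  (44 − 34.8624)²/34.8624 = 2.3950
  (6 − 15.1376)²/15.1376 = 5.5158
  (32 − 41.1376)²/41.1376 = 2.0297
  (27 − 17.8624)²/17.8624 = 4.6744
χ² = 2.3950 + 5.5158 + 2.0297 + 4.6744 = 14.615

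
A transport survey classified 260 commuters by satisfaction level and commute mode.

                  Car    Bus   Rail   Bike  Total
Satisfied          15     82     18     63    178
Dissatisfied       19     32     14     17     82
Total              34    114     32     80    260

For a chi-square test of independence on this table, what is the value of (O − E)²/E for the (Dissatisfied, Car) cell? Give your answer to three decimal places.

6.389

Row total (Dissatisfied) = 82; column total (Car) = 34; N = 260.
Expected count E = 82 × 34 / 260 = 10.7231.
Contribution = (O − E)²/E = (19 − 10.7231)² / 10.7231 = 6.389.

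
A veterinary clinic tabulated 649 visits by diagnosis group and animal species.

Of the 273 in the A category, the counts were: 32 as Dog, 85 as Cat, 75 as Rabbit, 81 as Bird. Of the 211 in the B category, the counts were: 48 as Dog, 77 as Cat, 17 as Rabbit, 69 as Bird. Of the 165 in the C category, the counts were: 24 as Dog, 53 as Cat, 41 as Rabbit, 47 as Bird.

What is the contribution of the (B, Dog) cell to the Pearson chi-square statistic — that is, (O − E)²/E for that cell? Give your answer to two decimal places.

Row total (B) = 211; column total (Dog) = 104; N = 649.
Expected count E = 211 × 104 / 649 = 33.812.
Contribution = (O − E)²/E = (48 − 33.812)² / 33.812 = 5.95.

5.95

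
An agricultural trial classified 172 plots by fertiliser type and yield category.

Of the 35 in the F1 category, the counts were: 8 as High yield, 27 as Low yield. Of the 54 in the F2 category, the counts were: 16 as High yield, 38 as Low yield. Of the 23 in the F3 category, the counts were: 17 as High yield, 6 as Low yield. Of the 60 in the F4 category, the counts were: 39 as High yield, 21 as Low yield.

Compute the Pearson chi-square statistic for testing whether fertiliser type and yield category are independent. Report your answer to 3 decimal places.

29.243

Row totals: 35, 54, 23, 60. Column totals: 80, 92. Grand total N = 172.
Expected counts (row total × column total / N):
  F1, High yield: 35×80/172 = 16.27907
  F1, Low yield: 35×92/172 = 18.72093
  F2, High yield: 54×80/172 = 25.11628
  F2, Low yield: 54×92/172 = 28.88372
  F3, High yield: 23×80/172 = 10.69767
  F3, Low yield: 23×92/172 = 12.30233
  F4, High yield: 60×80/172 = 27.90698
  F4, Low yield: 60×92/172 = 32.09302
Contributions (O − E)²/E:
  (8 − 16.27907)²/16.27907 = 4.2105
  (27 − 18.72093)²/18.72093 = 3.6613
  (16 − 25.11628)²/25.11628 = 3.3089
  (38 − 28.88372)²/28.88372 = 2.8773
  (17 − 10.69767)²/10.69767 = 3.7129
  (6 − 12.30233)²/12.30233 = 3.2286
  (39 − 27.90698)²/27.90698 = 4.4095
  (21 − 32.09302)²/32.09302 = 3.8343
χ² = 4.2105 + 3.6613 + 3.3089 + 2.8773 + 3.7129 + 3.2286 + 4.4095 + 3.8343 = 29.243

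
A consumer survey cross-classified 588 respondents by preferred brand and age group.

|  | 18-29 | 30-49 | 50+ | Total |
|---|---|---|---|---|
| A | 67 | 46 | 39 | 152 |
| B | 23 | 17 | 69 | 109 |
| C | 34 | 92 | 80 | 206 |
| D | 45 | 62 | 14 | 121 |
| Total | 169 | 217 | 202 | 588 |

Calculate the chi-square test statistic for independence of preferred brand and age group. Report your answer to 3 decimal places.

103.137

Grand total N = 588.
Expected counts (row total × column total / N):
  A, 18-29: 152×169/588 = 43.6871
  A, 30-49: 152×217/588 = 56.0952
  A, 50+: 152×202/588 = 52.2177
  B, 18-29: 109×169/588 = 31.3282
  B, 30-49: 109×217/588 = 40.2262
  B, 50+: 109×202/588 = 37.4456
  C, 18-29: 206×169/588 = 59.2075
  C, 30-49: 206×217/588 = 76.0238
  C, 50+: 206×202/588 = 70.7687
  D, 18-29: 121×169/588 = 34.7772
  D, 30-49: 121×217/588 = 44.6548
  D, 50+: 121×202/588 = 41.5680
Contributions (O − E)²/E:
  (67 − 43.6871)²/43.6871 = 12.4405
  (46 − 56.0952)²/56.0952 = 1.8168
  (39 − 52.2177)²/52.2177 = 3.3458
  (23 − 31.3282)²/31.3282 = 2.2139
  (17 − 40.2262)²/40.2262 = 13.4106
  (69 − 37.4456)²/37.4456 = 26.5900
  (34 − 59.2075)²/59.2075 = 10.7321
  (92 − 76.0238)²/76.0238 = 3.3574
  (80 − 70.7687)²/70.7687 = 1.2042
  (45 − 34.7772)²/34.7772 = 3.0050
  (62 − 44.6548)²/44.6548 = 6.7374
  (14 − 41.5680)²/41.5680 = 18.2832
χ² = 12.4405 + 1.8168 + 3.3458 + 2.2139 + 13.4106 + 26.5900 + 10.7321 + 3.3574 + 1.2042 + 3.0050 + 6.7374 + 18.2832 = 103.137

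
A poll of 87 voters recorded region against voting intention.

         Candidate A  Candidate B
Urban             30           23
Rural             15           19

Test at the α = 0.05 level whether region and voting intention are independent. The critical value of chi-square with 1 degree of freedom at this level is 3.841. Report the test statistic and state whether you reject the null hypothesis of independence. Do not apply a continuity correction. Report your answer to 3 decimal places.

1.293; fail to reject H₀

Row totals: 53, 34. Column totals: 45, 42. Grand total N = 87.
Expected counts (row total × column total / N):
  Urban, Candidate A: 53×45/87 = 27.4138
  Urban, Candidate B: 53×42/87 = 25.5862
  Rural, Candidate A: 34×45/87 = 17.5862
  Rural, Candidate B: 34×42/87 = 16.4138
Contributions (O − E)²/E:
  (30 − 27.4138)²/27.4138 = 0.2440
  (23 − 25.5862)²/25.5862 = 0.2614
  (15 − 17.5862)²/17.5862 = 0.3803
  (19 − 16.4138)²/16.4138 = 0.4075
χ² = 0.2440 + 0.2614 + 0.3803 + 0.4075 = 1.293
df = (2−1)(2−1) = 1. Since 1.293 < 3.841, fail to reject the null hypothesis of independence at α = 0.05.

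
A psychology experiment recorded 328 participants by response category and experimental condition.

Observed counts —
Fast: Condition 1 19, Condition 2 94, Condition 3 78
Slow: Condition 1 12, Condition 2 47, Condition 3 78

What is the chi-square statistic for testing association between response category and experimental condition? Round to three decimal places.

Row totals: 191, 137. Column totals: 31, 141, 156. Grand total N = 328.
Expected counts (row total × column total / N):
  Fast, Condition 1: 191×31/328 = 18.0518
  Fast, Condition 2: 191×141/328 = 82.1067
  Fast, Condition 3: 191×156/328 = 90.8415
  Slow, Condition 1: 137×31/328 = 12.9482
  Slow, Condition 2: 137×141/328 = 58.8933
  Slow, Condition 3: 137×156/328 = 65.1585
Contributions (O − E)²/E:
  (19 − 18.0518)²/18.0518 = 0.0498
  (94 − 82.1067)²/82.1067 = 1.7228
  (78 − 90.8415)²/90.8415 = 1.8153
  (12 − 12.9482)²/12.9482 = 0.0694
  (47 − 58.8933)²/58.8933 = 2.4018
  (78 − 65.1585)²/65.1585 = 2.5308
χ² = 0.0498 + 1.7228 + 1.8153 + 0.0694 + 2.4018 + 2.5308 = 8.590

8.590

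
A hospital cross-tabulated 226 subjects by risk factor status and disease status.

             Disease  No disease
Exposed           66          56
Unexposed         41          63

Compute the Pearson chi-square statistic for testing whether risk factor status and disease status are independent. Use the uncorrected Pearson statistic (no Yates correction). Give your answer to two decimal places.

4.85

Row totals: 122, 104. Column totals: 107, 119. Grand total N = 226.
Expected counts (row total × column total / N):
  Exposed, Disease: 122×107/226 = 57.761
  Exposed, No disease: 122×119/226 = 64.239
  Unexposed, Disease: 104×107/226 = 49.239
  Unexposed, No disease: 104×119/226 = 54.761
Contributions (O − E)²/E:
  (66 − 57.761)²/57.761 = 1.1752
  (56 − 64.239)²/64.239 = 1.0567
  (41 − 49.239)²/49.239 = 1.3786
  (63 − 54.761)²/54.761 = 1.2396
χ² = 1.1752 + 1.0567 + 1.3786 + 1.2396 = 4.85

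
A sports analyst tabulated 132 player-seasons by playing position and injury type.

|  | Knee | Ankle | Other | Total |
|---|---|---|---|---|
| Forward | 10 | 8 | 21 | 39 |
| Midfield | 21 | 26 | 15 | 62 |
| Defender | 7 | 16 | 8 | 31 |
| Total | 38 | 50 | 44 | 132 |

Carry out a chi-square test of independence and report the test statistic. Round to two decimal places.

13.03

Grand total N = 132.
Expected counts (row total × column total / N):
  Forward, Knee: 39×38/132 = 11.227
  Forward, Ankle: 39×50/132 = 14.773
  Forward, Other: 39×44/132 = 13.000
  Midfield, Knee: 62×38/132 = 17.848
  Midfield, Ankle: 62×50/132 = 23.485
  Midfield, Other: 62×44/132 = 20.667
  Defender, Knee: 31×38/132 = 8.924
  Defender, Ankle: 31×50/132 = 11.742
  Defender, Other: 31×44/132 = 10.333
Contributions (O − E)²/E:
  (10 − 11.227)²/11.227 = 0.1341
  (8 − 14.773)²/14.773 = 3.1052
  (21 − 13.000)²/13.000 = 4.9231
  (21 − 17.848)²/17.848 = 0.5567
  (26 − 23.485)²/23.485 = 0.2693
  (15 − 20.667)²/20.667 = 1.5539
  (7 − 8.924)²/8.924 = 0.4148
  (16 − 11.742)²/11.742 = 1.5441
  (8 − 10.333)²/10.333 = 0.5267
χ² = 0.1341 + 3.1052 + 4.9231 + 0.5567 + 0.2693 + 1.5539 + 0.4148 + 1.5441 + 0.5267 = 13.03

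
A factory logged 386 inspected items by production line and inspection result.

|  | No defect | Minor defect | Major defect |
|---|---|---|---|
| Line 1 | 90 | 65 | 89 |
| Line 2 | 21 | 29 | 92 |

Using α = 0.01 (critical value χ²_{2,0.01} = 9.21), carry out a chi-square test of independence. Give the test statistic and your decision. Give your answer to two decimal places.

Row totals: 244, 142. Column totals: 111, 94, 181. Grand total N = 386.
Expected counts (row total × column total / N):
  Line 1, No defect: 244×111/386 = 70.166
  Line 1, Minor defect: 244×94/386 = 59.420
  Line 1, Major defect: 244×181/386 = 114.415
  Line 2, No defect: 142×111/386 = 40.834
  Line 2, Minor defect: 142×94/386 = 34.580
  Line 2, Major defect: 142×181/386 = 66.585
Contributions (O − E)²/E:
  (90 − 70.166)²/70.166 = 5.6065
  (65 − 59.420)²/59.420 = 0.5240
  (89 − 114.415)²/114.415 = 5.6454
  (21 − 40.834)²/40.834 = 9.6338
  (29 − 34.580)²/34.580 = 0.9004
  (92 − 66.585)²/66.585 = 9.7007
χ² = 5.6065 + 0.5240 + 5.6454 + 9.6338 + 0.9004 + 9.7007 = 32.01
df = (2−1)(3−1) = 2. Since 32.01 > 9.21, reject the null hypothesis of independence at α = 0.01.

32.01; reject H₀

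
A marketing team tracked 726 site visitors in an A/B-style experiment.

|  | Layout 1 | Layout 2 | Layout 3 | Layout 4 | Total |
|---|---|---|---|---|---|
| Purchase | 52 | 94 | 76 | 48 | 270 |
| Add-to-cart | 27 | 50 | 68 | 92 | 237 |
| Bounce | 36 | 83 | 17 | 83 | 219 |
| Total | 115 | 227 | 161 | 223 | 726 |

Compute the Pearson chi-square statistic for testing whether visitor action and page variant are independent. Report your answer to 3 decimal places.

69.865

Grand total N = 726.
Expected counts (row total × column total / N):
  Purchase, Layout 1: 270×115/726 = 42.7686
  Purchase, Layout 2: 270×227/726 = 84.4215
  Purchase, Layout 3: 270×161/726 = 59.8760
  Purchase, Layout 4: 270×223/726 = 82.9339
  Add-to-cart, Layout 1: 237×115/726 = 37.5413
  Add-to-cart, Layout 2: 237×227/726 = 74.1033
  Add-to-cart, Layout 3: 237×161/726 = 52.5579
  Add-to-cart, Layout 4: 237×223/726 = 72.7975
  Bounce, Layout 1: 219×115/726 = 34.6901
  Bounce, Layout 2: 219×227/726 = 68.4752
  Bounce, Layout 3: 219×161/726 = 48.5661
  Bounce, Layout 4: 219×223/726 = 67.2686
Contributions (O − E)²/E:
  (52 − 42.7686)²/42.7686 = 1.9926
  (94 − 84.4215)²/84.4215 = 1.0868
  (76 − 59.8760)²/59.8760 = 4.3420
  (48 − 82.9339)²/82.9339 = 14.7151
  (27 − 37.5413)²/37.5413 = 2.9599
  (50 − 74.1033)²/74.1033 = 7.8400
  (68 − 52.5579)²/52.5579 = 4.5371
  (92 − 72.7975)²/72.7975 = 5.0652
  (36 − 34.6901)²/34.6901 = 0.0495
  (83 − 68.4752)²/68.4752 = 3.0810
  (17 − 48.5661)²/48.5661 = 20.5168
  (83 − 67.2686)²/67.2686 = 3.6789
χ² = 1.9926 + 1.0868 + 4.3420 + 14.7151 + 2.9599 + 7.8400 + 4.5371 + 5.0652 + 0.0495 + 3.0810 + 20.5168 + 3.6789 = 69.865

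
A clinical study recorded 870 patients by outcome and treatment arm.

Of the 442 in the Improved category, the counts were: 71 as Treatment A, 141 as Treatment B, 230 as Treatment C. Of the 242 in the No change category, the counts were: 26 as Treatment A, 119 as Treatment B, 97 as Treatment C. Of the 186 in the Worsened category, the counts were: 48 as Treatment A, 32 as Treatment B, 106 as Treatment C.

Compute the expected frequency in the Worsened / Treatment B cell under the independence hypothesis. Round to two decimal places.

62.43

Row total (Worsened) = 186; column total (Treatment B) = 292; grand total N = 870.
Expected count = (row total × column total) / N = 186 × 292 / 870 = 62.43.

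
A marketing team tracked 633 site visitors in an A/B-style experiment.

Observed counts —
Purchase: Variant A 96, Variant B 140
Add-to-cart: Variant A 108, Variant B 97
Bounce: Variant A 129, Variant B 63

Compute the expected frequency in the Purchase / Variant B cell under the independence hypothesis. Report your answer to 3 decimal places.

111.848

Row total (Purchase) = 236; column total (Variant B) = 300; grand total N = 633.
Expected count = (row total × column total) / N = 236 × 300 / 633 = 111.848.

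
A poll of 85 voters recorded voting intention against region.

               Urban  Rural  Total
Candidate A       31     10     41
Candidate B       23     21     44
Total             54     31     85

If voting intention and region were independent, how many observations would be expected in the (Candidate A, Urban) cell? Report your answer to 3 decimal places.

26.047

Row total (Candidate A) = 41; column total (Urban) = 54; grand total N = 85.
Expected count = (row total × column total) / N = 41 × 54 / 85 = 26.047.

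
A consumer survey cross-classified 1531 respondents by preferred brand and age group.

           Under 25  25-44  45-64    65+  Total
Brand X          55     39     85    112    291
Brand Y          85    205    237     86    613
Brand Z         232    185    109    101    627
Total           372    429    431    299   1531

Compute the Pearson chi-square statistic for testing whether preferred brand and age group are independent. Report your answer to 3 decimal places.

218.505

Grand total N = 1531.
Expected counts (row total × column total / N):
  Brand X, Under 25: 291×372/1531 = 70.7067
  Brand X, 25-44: 291×429/1531 = 81.5408
  Brand X, 45-64: 291×431/1531 = 81.9210
  Brand X, 65+: 291×299/1531 = 56.8315
  Brand Y, Under 25: 613×372/1531 = 148.9458
  Brand Y, 25-44: 613×429/1531 = 171.7681
  Brand Y, 45-64: 613×431/1531 = 172.5689
  Brand Y, 65+: 613×299/1531 = 119.7172
  Brand Z, Under 25: 627×372/1531 = 152.3475
  Brand Z, 25-44: 627×429/1531 = 175.6911
  Brand Z, 45-64: 627×431/1531 = 176.5101
  Brand Z, 65+: 627×299/1531 = 122.4513
Contributions (O − E)²/E:
  (55 − 70.7067)²/70.7067 = 3.4891
  (39 − 81.5408)²/81.5408 = 22.1940
  (85 − 81.9210)²/81.9210 = 0.1157
  (112 − 56.8315)²/56.8315 = 53.5542
  (85 − 148.9458)²/148.9458 = 27.4534
  (205 − 171.7681)²/171.7681 = 6.4294
  (237 − 172.5689)²/172.5689 = 24.0563
  (86 − 119.7172)²/119.7172 = 9.4961
  (232 − 152.3475)²/152.3475 = 41.6451
  (185 − 175.6911)²/175.6911 = 0.4932
  (109 − 176.5101)²/176.5101 = 25.8207
  (101 − 122.4513)²/122.4513 = 3.7579
χ² = 3.4891 + 22.1940 + 0.1157 + 53.5542 + 27.4534 + 6.4294 + 24.0563 + 9.4961 + 41.6451 + 0.4932 + 25.8207 + 3.7579 = 218.505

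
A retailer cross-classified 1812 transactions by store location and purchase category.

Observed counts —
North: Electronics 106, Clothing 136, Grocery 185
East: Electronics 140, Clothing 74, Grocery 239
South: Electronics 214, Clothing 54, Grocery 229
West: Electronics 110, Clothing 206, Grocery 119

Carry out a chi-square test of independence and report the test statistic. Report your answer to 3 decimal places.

Row totals: 427, 453, 497, 435. Column totals: 570, 470, 772. Grand total N = 1812.
Expected counts (row total × column total / N):
  North, Electronics: 427×570/1812 = 134.3212
  North, Clothing: 427×470/1812 = 110.7561
  North, Grocery: 427×772/1812 = 181.9227
  East, Electronics: 453×570/1812 = 142.5000
  East, Clothing: 453×470/1812 = 117.5000
  East, Grocery: 453×772/1812 = 193.0000
  South, Electronics: 497×570/1812 = 156.3411
  South, Clothing: 497×470/1812 = 128.9128
  South, Grocery: 497×772/1812 = 211.7461
  West, Electronics: 435×570/1812 = 136.8377
  West, Clothing: 435×470/1812 = 112.8311
  West, Grocery: 435×772/1812 = 185.3311
Contributions (O − E)²/E:
  (106 − 134.3212)²/134.3212 = 5.9714
  (136 − 110.7561)²/110.7561 = 5.7537
  (185 − 181.9227)²/181.9227 = 0.0521
  (140 − 142.5000)²/142.5000 = 0.0439
  (74 − 117.5000)²/117.5000 = 16.1043
  (239 − 193.0000)²/193.0000 = 10.9637
  (214 − 156.3411)²/156.3411 = 21.2647
  (54 − 128.9128)²/128.9128 = 43.5327
  (229 − 211.7461)²/211.7461 = 1.4059
  (110 − 136.8377)²/136.8377 = 5.2636
  (206 − 112.8311)²/112.8311 = 76.9331
  (119 − 185.3311)²/185.3311 = 23.7403
χ² = 5.9714 + 5.7537 + 0.0521 + 0.0439 + 16.1043 + 10.9637 + 21.2647 + 43.5327 + 1.4059 + 5.2636 + 76.9331 + 23.7403 = 211.029

211.029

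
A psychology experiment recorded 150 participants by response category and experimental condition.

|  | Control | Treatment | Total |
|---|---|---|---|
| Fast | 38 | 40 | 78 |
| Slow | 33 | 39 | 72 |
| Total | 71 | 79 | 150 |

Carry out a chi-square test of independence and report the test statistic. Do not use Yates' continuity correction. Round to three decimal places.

Grand total N = 150.
Expected counts (row total × column total / N):
  Fast, Control: 78×71/150 = 36.9200
  Fast, Treatment: 78×79/150 = 41.0800
  Slow, Control: 72×71/150 = 34.0800
  Slow, Treatment: 72×79/150 = 37.9200
Contributions (O − E)²/E:
  (38 − 36.9200)²/36.9200 = 0.0316
  (40 − 41.0800)²/41.0800 = 0.0284
  (33 − 34.0800)²/34.0800 = 0.0342
  (39 − 37.9200)²/37.9200 = 0.0308
χ² = 0.0316 + 0.0284 + 0.0342 + 0.0308 = 0.125

0.125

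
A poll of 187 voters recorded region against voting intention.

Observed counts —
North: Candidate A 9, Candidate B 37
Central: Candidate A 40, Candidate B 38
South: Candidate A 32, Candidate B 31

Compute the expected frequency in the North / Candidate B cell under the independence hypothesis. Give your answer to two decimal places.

Row total (North) = 46; column total (Candidate B) = 106; grand total N = 187.
Expected count = (row total × column total) / N = 46 × 106 / 187 = 26.07.

26.07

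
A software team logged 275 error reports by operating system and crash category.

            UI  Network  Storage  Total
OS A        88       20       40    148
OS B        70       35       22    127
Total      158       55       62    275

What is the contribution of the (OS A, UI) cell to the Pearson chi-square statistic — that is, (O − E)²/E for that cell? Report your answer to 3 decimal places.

Row total (OS A) = 148; column total (UI) = 158; N = 275.
Expected count E = 148 × 158 / 275 = 85.0327.
Contribution = (O − E)²/E = (88 − 85.0327)² / 85.0327 = 0.104.

0.104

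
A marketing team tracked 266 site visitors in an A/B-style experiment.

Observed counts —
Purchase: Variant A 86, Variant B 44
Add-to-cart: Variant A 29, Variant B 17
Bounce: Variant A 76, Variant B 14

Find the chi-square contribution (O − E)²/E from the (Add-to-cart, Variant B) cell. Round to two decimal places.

Row total (Add-to-cart) = 46; column total (Variant B) = 75; N = 266.
Expected count E = 46 × 75 / 266 = 12.970.
Contribution = (O − E)²/E = (17 − 12.970)² / 12.970 = 1.25.

1.25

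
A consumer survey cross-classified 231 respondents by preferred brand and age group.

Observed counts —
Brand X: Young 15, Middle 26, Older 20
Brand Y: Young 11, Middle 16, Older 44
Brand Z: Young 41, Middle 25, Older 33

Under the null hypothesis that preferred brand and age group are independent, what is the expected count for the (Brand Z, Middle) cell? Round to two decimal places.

Row total (Brand Z) = 99; column total (Middle) = 67; grand total N = 231.
Expected count = (row total × column total) / N = 99 × 67 / 231 = 28.71.

28.71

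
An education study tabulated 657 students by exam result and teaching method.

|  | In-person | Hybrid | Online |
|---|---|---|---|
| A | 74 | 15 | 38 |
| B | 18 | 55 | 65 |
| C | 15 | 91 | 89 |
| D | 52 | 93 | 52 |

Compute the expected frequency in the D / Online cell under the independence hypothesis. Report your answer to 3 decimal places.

73.163

Row total (D) = 197; column total (Online) = 244; grand total N = 657.
Expected count = (row total × column total) / N = 197 × 244 / 657 = 73.163.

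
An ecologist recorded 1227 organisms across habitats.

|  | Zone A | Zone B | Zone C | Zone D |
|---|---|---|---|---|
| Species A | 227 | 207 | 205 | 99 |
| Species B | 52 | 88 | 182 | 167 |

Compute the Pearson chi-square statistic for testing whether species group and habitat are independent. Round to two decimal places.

Row totals: 738, 489. Column totals: 279, 295, 387, 266. Grand total N = 1227.
Expected counts (row total × column total / N):
  Species A, Zone A: 738×279/1227 = 167.809
  Species A, Zone B: 738×295/1227 = 177.433
  Species A, Zone C: 738×387/1227 = 232.768
  Species A, Zone D: 738×266/1227 = 159.990
  Species B, Zone A: 489×279/1227 = 111.191
  Species B, Zone B: 489×295/1227 = 117.567
  Species B, Zone C: 489×387/1227 = 154.232
  Species B, Zone D: 489×266/1227 = 106.010
Contributions (O − E)²/E:
  (227 − 167.809)²/167.809 = 20.8783
  (207 − 177.433)²/177.433 = 4.9270
  (205 − 232.768)²/232.768 = 3.3126
  (99 − 159.990)²/159.990 = 23.2501
  (52 − 111.191)²/111.191 = 31.5095
  (88 − 117.567)²/117.567 = 7.4358
  (182 − 154.232)²/154.232 = 4.9994
  (167 − 106.010)²/106.010 = 35.0890
χ² = 20.8783 + 4.9270 + 3.3126 + 23.2501 + 31.5095 + 7.4358 + 4.9994 + 35.0890 = 131.40

131.40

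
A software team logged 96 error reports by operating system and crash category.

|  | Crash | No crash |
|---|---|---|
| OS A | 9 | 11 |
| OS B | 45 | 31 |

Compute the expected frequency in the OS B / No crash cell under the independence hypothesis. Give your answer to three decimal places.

Row total (OS B) = 76; column total (No crash) = 42; grand total N = 96.
Expected count = (row total × column total) / N = 76 × 42 / 96 = 33.250.

33.250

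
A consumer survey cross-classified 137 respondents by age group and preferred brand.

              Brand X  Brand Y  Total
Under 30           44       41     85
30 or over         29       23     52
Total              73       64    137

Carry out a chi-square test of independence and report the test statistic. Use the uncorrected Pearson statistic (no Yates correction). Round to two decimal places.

0.21

Grand total N = 137.
Expected counts (row total × column total / N):
  Under 30, Brand X: 85×73/137 = 45.292
  Under 30, Brand Y: 85×64/137 = 39.708
  30 or over, Brand X: 52×73/137 = 27.708
  30 or over, Brand Y: 52×64/137 = 24.292
Contributions (O − E)²/E:
  (44 − 45.292)²/45.292 = 0.0369
  (41 − 39.708)²/39.708 = 0.0420
  (29 − 27.708)²/27.708 = 0.0602
  (23 − 24.292)²/24.292 = 0.0687
χ² = 0.0369 + 0.0420 + 0.0602 + 0.0687 = 0.21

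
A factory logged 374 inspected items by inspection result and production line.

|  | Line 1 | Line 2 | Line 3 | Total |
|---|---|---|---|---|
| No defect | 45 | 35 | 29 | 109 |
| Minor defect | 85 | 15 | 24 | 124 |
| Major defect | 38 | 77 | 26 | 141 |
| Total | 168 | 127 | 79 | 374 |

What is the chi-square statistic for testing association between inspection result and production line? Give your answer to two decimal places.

63.35

Grand total N = 374.
Expected counts (row total × column total / N):
  No defect, Line 1: 109×168/374 = 48.963
  No defect, Line 2: 109×127/374 = 37.013
  No defect, Line 3: 109×79/374 = 23.024
  Minor defect, Line 1: 124×168/374 = 55.701
  Minor defect, Line 2: 124×127/374 = 42.107
  Minor defect, Line 3: 124×79/374 = 26.193
  Major defect, Line 1: 141×168/374 = 63.337
  Major defect, Line 2: 141×127/374 = 47.880
  Major defect, Line 3: 141×79/374 = 29.783
Contributions (O − E)²/E:
  (45 − 48.963)²/48.963 = 0.3208
  (35 − 37.013)²/37.013 = 0.1095
  (29 − 23.024)²/23.024 = 1.5511
  (85 − 55.701)²/55.701 = 15.4114
  (15 − 42.107)²/42.107 = 17.4505
  (24 − 26.193)²/26.193 = 0.1836
  (38 − 63.337)²/63.337 = 10.1357
  (77 − 47.880)²/47.880 = 17.7104
  (26 − 29.783)²/29.783 = 0.4805
χ² = 0.3208 + 0.1095 + 1.5511 + 15.4114 + 17.4505 + 0.1836 + 10.1357 + 17.7104 + 0.4805 = 63.35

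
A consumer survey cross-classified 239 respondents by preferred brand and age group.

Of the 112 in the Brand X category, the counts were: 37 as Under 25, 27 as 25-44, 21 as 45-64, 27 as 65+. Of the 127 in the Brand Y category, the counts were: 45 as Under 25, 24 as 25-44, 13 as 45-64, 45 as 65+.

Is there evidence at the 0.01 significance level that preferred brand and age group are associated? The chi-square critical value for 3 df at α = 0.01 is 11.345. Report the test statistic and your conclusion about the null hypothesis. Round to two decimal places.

Row totals: 112, 127. Column totals: 82, 51, 34, 72. Grand total N = 239.
Expected counts (row total × column total / N):
  Brand X, Under 25: 112×82/239 = 38.427
  Brand X, 25-44: 112×51/239 = 23.900
  Brand X, 45-64: 112×34/239 = 15.933
  Brand X, 65+: 112×72/239 = 33.741
  Brand Y, Under 25: 127×82/239 = 43.573
  Brand Y, 25-44: 127×51/239 = 27.100
  Brand Y, 45-64: 127×34/239 = 18.067
  Brand Y, 65+: 127×72/239 = 38.259
Contributions (O − E)²/E:
  (37 − 38.427)²/38.427 = 0.0530
  (27 − 23.900)²/23.900 = 0.4021
  (21 − 15.933)²/15.933 = 1.6114
  (27 − 33.741)²/33.741 = 1.3468
  (45 − 43.573)²/43.573 = 0.0467
  (24 − 27.100)²/27.100 = 0.3546
  (13 − 18.067)²/18.067 = 1.4211
  (45 − 38.259)²/38.259 = 1.1877
χ² = 0.0530 + 0.4021 + 1.6114 + 1.3468 + 0.0467 + 0.3546 + 1.4211 + 1.1877 = 6.42
df = (2−1)(4−1) = 3. Since 6.42 < 11.345, fail to reject the null hypothesis of independence at α = 0.01.

6.42; fail to reject H₀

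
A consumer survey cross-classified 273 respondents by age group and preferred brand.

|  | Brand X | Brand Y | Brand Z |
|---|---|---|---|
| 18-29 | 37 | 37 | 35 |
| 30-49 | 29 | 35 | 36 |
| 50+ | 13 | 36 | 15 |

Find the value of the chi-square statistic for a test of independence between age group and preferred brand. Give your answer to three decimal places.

Row totals: 109, 100, 64. Column totals: 79, 108, 86. Grand total N = 273.
Expected counts (row total × column total / N):
  18-29, Brand X: 109×79/273 = 31.5421
  18-29, Brand Y: 109×108/273 = 43.1209
  18-29, Brand Z: 109×86/273 = 34.3370
  30-49, Brand X: 100×79/273 = 28.9377
  30-49, Brand Y: 100×108/273 = 39.5604
  30-49, Brand Z: 100×86/273 = 31.5018
  50+, Brand X: 64×79/273 = 18.5201
  50+, Brand Y: 64×108/273 = 25.3187
  50+, Brand Z: 64×86/273 = 20.1612
Contributions (O − E)²/E:
  (37 − 31.5421)²/31.5421 = 0.9444
  (37 − 43.1209)²/43.1209 = 0.8688
  (35 − 34.3370)²/34.3370 = 0.0128
  (29 − 28.9377)²/28.9377 = 0.0001
  (35 − 39.5604)²/39.5604 = 0.5257
  (36 − 31.5018)²/31.5018 = 0.6423
  (13 − 18.5201)²/18.5201 = 1.6453
  (36 − 25.3187)²/25.3187 = 4.5062
  (15 − 20.1612)²/20.1612 = 1.3212
χ² = 0.9444 + 0.8688 + 0.0128 + 0.0001 + 0.5257 + 0.6423 + 1.6453 + 4.5062 + 1.3212 = 10.467

10.467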